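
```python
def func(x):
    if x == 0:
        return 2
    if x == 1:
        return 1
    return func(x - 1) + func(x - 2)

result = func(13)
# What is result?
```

Build up from base cases: func(0)=2, func(1)=1, func(2)=3, func(3)=4, func(4)=7, func(5)=11, func(6)=18, ..., func(13)=521

Answer: 521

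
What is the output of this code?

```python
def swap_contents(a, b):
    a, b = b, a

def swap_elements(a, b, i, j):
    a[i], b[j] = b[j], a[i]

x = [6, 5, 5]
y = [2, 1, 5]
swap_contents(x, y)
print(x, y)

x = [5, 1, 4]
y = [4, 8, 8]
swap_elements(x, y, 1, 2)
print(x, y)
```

Key concept: parameter rebinding vs mutation.
Step by step:
`x = [6, 5, 5]` → x = [6, 5, 5]
`y = [2, 1, 5]` → y = [2, 1, 5]
`swap_contents(x, y)` → no visible change to tracked variables
`print(x, y)` → prints [6, 5, 5] [2, 1, 5]
`x = [5, 1, 4]` → x = [5, 1, 4]
`y = [4, 8, 8]` → y = [4, 8, 8]
`swap_elements(x, y, 1, 2)` → x = [5, 8, 4]; y = [4, 8, 1]
`print(x, y)` → prints [5, 8, 4] [4, 8, 1]

Answer:
[6, 5, 5] [2, 1, 5]
[5, 8, 4] [4, 8, 1]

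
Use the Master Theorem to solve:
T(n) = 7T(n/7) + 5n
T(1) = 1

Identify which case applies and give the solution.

a=7, b=7, f(n)=5n. log_7(7) = 1. Since c=1 = 1, Case 2 applies: T(n) = Θ(n^log_b(a) · log n) = O(n log n).

Answer: O(n log n) - Case 2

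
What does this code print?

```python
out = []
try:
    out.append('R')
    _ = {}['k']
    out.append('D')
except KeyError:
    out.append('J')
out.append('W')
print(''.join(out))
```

Execution trace: 'R' (try body) → 'J' (except KeyError) → 'W' (after the try/except). Output: RJW

Answer: RJW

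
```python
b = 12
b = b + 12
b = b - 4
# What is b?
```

Trace:
`b = 12` → b = 12
`b = b + 12` → b = 24
`b = b - 4` → b = 20
So b = 20

Answer: 20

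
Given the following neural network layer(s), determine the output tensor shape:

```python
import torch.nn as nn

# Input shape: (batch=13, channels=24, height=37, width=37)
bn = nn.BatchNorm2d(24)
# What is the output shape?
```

Input: (13, 24, 37, 37) -> Output: (13, 24, 37, 37)

Answer: (13, 24, 37, 37)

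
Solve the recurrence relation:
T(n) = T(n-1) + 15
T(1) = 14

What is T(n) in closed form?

Unrolling: T(n) = T(1) + 15·(n-1) = 14 + 15(n-1) = 15n - 1.

Answer: T(n) = 15n - 1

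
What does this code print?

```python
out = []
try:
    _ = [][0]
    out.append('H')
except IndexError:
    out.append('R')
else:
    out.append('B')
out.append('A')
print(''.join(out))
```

Execution trace: 'R' (except IndexError) → 'A' (after the try/except). Output: RA

Answer: RA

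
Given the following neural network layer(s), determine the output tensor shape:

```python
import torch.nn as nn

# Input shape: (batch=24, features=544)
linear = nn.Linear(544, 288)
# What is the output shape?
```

Input: (24, 544) -> Output: (24, 288)

Answer: (24, 288)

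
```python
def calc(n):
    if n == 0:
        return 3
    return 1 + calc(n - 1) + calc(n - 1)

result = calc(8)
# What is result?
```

calc(n) = 1 + 2·calc(n-1), calc(0)=3. Closed form: (3+1)·2^8 - 1 = 1023.

Answer: 1023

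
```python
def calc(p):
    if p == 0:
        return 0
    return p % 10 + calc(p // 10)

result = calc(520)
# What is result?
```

Sum of digits of 520: 0 + 2 + 5 = 7

Answer: 7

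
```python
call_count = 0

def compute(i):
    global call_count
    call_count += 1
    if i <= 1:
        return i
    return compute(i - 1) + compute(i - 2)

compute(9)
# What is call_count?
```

Calls(i) = 1 + Calls(i-1) + Calls(i-2); Calls(0)=Calls(1)=1. For i=9 this gives 109.

Answer: 109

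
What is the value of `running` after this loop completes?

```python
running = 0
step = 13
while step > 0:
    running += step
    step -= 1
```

Sum 13 down to 1
`running` takes the values: 0 → 13 → 25 → 36 → 46 → 55 → 63 → 70 → 76 → 81 → 85 → 88 → 90 → 91

Answer: 91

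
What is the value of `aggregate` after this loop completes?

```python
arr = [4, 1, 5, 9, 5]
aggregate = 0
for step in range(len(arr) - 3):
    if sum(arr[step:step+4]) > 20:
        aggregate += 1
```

Count windows with sum > 20
`aggregate` takes the values: 0

Answer: 0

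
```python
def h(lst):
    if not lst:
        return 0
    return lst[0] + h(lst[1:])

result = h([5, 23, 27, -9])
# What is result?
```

5 + 23 + 27 + (-9) + 0 = 46

Answer: 46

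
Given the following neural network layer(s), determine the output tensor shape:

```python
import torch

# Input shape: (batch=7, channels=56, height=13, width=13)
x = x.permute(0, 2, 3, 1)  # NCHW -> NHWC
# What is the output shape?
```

Input: (7, 56, 13, 13) -> Output: (7, 13, 13, 56)

Answer: (7, 13, 13, 56)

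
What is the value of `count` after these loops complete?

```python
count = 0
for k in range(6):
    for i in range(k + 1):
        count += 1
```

Triangle: 1 + 2 + ... + 6
`count` takes the values: 0 → 1 → 2 → 3 → 4 → 5 → 6 → 7 → 8 → 9 → 10 → 11 → 12 → 13 → 14 → 15 → 16 → 17 → 18 → 19 → 20 → 21

Answer: 21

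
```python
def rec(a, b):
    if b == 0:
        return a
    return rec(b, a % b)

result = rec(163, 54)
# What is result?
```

rec(163, 54) -> rec(54, 1) -> rec(1, 0) -> 1

Answer: 1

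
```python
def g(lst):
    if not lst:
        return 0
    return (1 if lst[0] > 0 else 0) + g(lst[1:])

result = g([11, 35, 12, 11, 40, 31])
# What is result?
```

Count of positive elements in [11, 35, 12, 11, 40, 31] = 6

Answer: 6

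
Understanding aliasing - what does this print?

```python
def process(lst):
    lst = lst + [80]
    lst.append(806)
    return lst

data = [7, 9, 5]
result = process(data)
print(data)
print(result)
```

Key concept: rebinding parameter vs mutation.
Step by step:
`data = [7, 9, 5]` → data = [7, 9, 5]
`result = process(data)` → result = [7, 9, 5, 80, 806]
`print(data)` → prints [7, 9, 5]
`print(result)` → prints [7, 9, 5, 80, 806]

Answer:
[7, 9, 5]
[7, 9, 5, 80, 806]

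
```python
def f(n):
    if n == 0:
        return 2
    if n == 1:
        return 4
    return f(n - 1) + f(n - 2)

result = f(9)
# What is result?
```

Build up from base cases: f(0)=2, f(1)=4, f(2)=6, f(3)=10, f(4)=16, f(5)=26, f(6)=42, ..., f(9)=178

Answer: 178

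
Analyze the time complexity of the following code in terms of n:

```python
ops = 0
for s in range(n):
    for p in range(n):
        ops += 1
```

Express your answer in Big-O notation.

Each loop level contributes: n × n. Multiplying the contributions gives O(n^2).

Answer: O(n^2)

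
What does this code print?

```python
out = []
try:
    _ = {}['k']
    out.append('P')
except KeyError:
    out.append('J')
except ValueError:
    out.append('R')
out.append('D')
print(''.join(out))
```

Execution trace: 'J' (except KeyError) → 'D' (after the try/except). Output: JD

Answer: JD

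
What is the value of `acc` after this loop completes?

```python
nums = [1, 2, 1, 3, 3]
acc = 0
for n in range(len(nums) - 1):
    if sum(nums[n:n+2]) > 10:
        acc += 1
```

Count windows with sum > 10
`acc` takes the values: 0

Answer: 0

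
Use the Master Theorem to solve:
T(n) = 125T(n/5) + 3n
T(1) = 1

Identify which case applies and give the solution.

a=125, b=5, f(n)=3n. log_5(125) = 3. Since c=1 < 3, Case 1 applies: T(n) = Θ(n^log_b(a)) = O(n^3).

Answer: O(n^3) - Case 1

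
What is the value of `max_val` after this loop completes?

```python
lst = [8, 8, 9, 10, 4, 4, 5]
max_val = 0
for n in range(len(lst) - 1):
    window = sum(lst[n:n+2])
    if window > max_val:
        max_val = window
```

Max sum of 2-element window in [8, 8, 9, 10, 4, 4, 5]
`max_val` takes the values: 0 → 16 → 17 → 19

Answer: 19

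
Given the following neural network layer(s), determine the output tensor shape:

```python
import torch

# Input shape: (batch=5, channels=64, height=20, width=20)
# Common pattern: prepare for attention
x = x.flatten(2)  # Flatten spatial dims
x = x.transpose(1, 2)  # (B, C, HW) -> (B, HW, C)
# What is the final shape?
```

Input: (5, 64, 20, 20) -> after flatten(2): (5, 64, 400) -> Output: (5, 400, 64)

Answer: (5, 400, 64)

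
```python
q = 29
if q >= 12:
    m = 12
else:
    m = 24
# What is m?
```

Trace:
`q = 29` → q = 29
`if q >= 12: ...` → q >= 12 is True → m = 12
So m = 12

Answer: 12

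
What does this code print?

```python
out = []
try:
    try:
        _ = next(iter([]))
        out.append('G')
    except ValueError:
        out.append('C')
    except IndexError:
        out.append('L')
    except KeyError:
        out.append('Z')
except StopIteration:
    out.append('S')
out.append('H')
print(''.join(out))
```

Execution trace: 'S' (outer except StopIteration) → 'H' (after the try/except). Output: SH

Answer: SH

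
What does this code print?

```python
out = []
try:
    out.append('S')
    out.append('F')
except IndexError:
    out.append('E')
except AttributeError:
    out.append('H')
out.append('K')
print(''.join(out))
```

Execution trace: 'S' (try body) → 'F' (try body, no exception) → 'K' (after the try/except). Output: SFK

Answer: SFK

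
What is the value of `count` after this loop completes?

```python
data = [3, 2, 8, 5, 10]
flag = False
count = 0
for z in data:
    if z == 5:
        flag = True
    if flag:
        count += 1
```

Count elements after first 5 in [3, 2, 8, 5, 10]
`count` takes the values: 0 → 1 → 2

Answer: 2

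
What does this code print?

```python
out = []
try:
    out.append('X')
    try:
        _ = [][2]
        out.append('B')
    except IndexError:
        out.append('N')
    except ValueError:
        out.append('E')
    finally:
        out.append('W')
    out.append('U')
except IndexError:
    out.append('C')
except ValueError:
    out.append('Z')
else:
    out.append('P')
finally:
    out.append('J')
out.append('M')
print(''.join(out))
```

Execution trace: 'X' (try body) → 'N' (inner except IndexError) → 'W' (inner finally) → 'U' (try body, no exception) → 'P' (else) → 'J' (finally) → 'M' (after the try/except). Output: XNWUPJM

Answer: XNWUPJM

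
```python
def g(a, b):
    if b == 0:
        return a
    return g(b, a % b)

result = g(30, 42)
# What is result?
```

g(30, 42) -> g(42, 30) -> g(30, 12) -> g(12, 6) -> g(6, 0) -> 6

Answer: 6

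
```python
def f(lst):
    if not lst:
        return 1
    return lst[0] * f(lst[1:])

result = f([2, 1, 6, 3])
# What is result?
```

Product over [2, 1, 6, 3] = 2 * 1 * 6 * 3 = 36

Answer: 36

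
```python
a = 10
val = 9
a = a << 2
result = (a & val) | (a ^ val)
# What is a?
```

Trace:
`a = 10` → a = 10
`val = 9` → val = 9
`a = a << 2` → a = 40
`result = (a & val) | (a ^ val)` → result = 41
So a = 40

Answer: 40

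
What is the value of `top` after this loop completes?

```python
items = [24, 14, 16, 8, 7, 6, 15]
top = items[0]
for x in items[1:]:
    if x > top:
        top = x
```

Maximum of [24, 14, 16, 8, 7, 6, 15]
`top` takes the values: 24

Answer: 24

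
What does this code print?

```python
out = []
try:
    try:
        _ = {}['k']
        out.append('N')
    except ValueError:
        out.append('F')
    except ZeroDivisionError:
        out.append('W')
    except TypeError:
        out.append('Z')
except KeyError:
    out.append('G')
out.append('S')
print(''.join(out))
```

Execution trace: 'G' (outer except KeyError) → 'S' (after the try/except). Output: GS

Answer: GS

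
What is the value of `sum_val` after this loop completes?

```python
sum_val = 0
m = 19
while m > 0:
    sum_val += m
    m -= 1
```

Sum 19 down to 1
`sum_val` takes the values: 0 → 19 → 37 → 54 → 70 → 85 → 99 → 112 → 124 → 135 → 145 → 154 → 162 → 169 → 175 → 180 → 184 → 187 → 189 → 190

Answer: 190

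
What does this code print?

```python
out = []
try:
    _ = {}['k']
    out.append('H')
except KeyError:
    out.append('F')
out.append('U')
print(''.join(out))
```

Execution trace: 'F' (except KeyError) → 'U' (after the try/except). Output: FU

Answer: FU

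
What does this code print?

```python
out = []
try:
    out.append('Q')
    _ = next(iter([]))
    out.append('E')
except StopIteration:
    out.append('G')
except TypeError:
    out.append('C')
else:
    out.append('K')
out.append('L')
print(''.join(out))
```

Execution trace: 'Q' (try body) → 'G' (except StopIteration) → 'L' (after the try/except). Output: QGL

Answer: QGL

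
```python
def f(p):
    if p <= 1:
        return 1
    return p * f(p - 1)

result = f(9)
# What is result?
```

f(9) = 9 * 8 * 7 * 6 * 5 * 4 * 3 * 2 * 1 = 362880

Answer: 362880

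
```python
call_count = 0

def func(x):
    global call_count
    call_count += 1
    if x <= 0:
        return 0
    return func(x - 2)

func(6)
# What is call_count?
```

Linear recursion stepping by 2: 4 calls from x=6 down to ≤0.

Answer: 4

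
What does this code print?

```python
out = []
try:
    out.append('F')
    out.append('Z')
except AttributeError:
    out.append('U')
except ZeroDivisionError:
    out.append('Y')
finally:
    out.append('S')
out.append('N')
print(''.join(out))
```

Execution trace: 'F' (try body) → 'Z' (try body, no exception) → 'S' (finally) → 'N' (after the try/except). Output: FZSN

Answer: FZSN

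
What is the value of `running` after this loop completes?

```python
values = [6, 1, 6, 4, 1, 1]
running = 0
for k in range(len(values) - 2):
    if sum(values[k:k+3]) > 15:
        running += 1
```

Count windows with sum > 15
`running` takes the values: 0

Answer: 0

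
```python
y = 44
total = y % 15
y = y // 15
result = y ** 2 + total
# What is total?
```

Trace:
`y = 44` → y = 44
`total = y % 15` → total = 14
`y = y // 15` → y = 2
`result = y ** 2 + total` → result = 18
So total = 14

Answer: 14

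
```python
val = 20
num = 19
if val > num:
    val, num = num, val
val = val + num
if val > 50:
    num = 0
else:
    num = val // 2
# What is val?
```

Trace:
`val = 20` → val = 20
`num = 19` → num = 19
`if val > num: ...` → val > num is True → val = 19; num = 20
`val = val + num` → val = 39
`if val > 50: ...` → val > 50 is False, take else branch → num = 19
So val = 39

Answer: 39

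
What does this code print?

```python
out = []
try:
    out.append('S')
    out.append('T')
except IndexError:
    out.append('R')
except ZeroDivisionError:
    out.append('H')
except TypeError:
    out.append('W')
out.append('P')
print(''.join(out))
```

Execution trace: 'S' (try body) → 'T' (try body, no exception) → 'P' (after the try/except). Output: STP

Answer: STP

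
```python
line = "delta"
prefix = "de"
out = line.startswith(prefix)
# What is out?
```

Trace:
`line = "delta"` → line = 'delta'
`prefix = "de"` → prefix = 'de'
`out = line.startswith(prefix)` → out = True
So out = True

Answer: True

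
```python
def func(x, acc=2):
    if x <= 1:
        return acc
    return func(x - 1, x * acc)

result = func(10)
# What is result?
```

Accumulator trace (n, acc): (10, 2) -> (9, 20) -> (8, 180) -> (7, 1440) -> (6, 10080) -> (5, 60480) -> (4, 302400) -> (3, 1209600) -> (2, 3628800) -> (1, 7257600) -> return 7257600

Answer: 7257600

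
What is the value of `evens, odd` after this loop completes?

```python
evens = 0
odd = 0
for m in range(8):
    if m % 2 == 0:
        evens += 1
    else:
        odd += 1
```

Count evens and odds in range(8)
`evens, odd` takes the values: (0, 0) → (1, 0) → (1, 1) → (2, 1) → (2, 2) → (3, 2) → (3, 3) → (4, 3) → (4, 4)

Answer: 4, 4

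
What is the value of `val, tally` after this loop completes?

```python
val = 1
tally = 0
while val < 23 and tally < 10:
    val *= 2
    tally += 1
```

Double until >= 23 or 10 iterations
`val, tally` takes the values: (1, 0) → (2, 0) → (2, 1) → (4, 1) → (4, 2) → (8, 2) → (8, 3) → (16, 3) → (16, 4) → (32, 4) → (32, 5)

Answer: 32, 5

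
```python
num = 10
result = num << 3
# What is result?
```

Trace:
`num = 10` → num = 10
`result = num << 3` → result = 80
So result = 80

Answer: 80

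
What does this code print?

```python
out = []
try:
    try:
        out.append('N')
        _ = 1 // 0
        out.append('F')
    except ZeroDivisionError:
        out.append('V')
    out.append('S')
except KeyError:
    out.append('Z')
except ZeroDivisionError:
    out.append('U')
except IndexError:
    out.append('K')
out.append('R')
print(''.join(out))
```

Execution trace: 'N' (inner try body) → 'V' (inner except ZeroDivisionError) → 'S' (try body, no exception) → 'R' (after the try/except). Output: NVSR

Answer: NVSR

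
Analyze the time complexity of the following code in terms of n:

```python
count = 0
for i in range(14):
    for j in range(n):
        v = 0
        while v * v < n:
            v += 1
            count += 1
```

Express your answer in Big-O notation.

Each loop level contributes: 1 × n × √n. Multiplying the contributions gives O(n√n).

Answer: O(n√n)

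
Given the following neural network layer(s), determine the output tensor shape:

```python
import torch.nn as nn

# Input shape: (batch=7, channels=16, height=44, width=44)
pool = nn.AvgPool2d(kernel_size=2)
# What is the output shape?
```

Input: (7, 16, 44, 44) -> Output: (7, 16, 22, 22)

Answer: (7, 16, 22, 22)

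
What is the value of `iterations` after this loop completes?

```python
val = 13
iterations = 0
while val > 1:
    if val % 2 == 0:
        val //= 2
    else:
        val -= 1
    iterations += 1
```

Steps to reduce 13 to 1
`iterations` takes the values: 0 → 1 → 2 → 3 → 4 → 5

Answer: 5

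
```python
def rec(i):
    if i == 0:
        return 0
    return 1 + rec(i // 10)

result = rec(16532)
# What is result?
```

Count of digits of 16532: 5

Answer: 5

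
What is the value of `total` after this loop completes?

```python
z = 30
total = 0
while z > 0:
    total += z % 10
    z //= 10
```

Sum digits of 30
`total` takes the values: 0 → 3

Answer: 3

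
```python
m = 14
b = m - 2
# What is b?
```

Trace:
`m = 14` → m = 14
`b = m - 2` → b = 12
So b = 12

Answer: 12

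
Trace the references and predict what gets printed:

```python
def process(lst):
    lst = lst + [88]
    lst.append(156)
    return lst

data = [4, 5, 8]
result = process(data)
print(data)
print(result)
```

Key concept: rebinding parameter vs mutation.
Step by step:
`data = [4, 5, 8]` → data = [4, 5, 8]
`result = process(data)` → result = [4, 5, 8, 88, 156]
`print(data)` → prints [4, 5, 8]
`print(result)` → prints [4, 5, 8, 88, 156]

Answer:
[4, 5, 8]
[4, 5, 8, 88, 156]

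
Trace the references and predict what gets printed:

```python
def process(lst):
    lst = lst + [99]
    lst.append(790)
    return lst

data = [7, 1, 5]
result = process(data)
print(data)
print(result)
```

Key concept: rebinding parameter vs mutation.
Step by step:
`data = [7, 1, 5]` → data = [7, 1, 5]
`result = process(data)` → result = [7, 1, 5, 99, 790]
`print(data)` → prints [7, 1, 5]
`print(result)` → prints [7, 1, 5, 99, 790]

Answer:
[7, 1, 5]
[7, 1, 5, 99, 790]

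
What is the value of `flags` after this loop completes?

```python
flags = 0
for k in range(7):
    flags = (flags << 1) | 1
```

Build 7 consecutive 1-bits: 0b1111111
`flags` takes the values: 0 → 1 → 3 → 7 → 15 → 31 → 63 → 127

Answer: 127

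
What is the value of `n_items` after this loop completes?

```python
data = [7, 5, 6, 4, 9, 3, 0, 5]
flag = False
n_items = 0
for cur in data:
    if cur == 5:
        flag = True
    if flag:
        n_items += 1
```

Count elements after first 5 in [7, 5, 6, 4, 9, 3, 0, 5]
`n_items` takes the values: 0 → 1 → 2 → 3 → 4 → 5 → 6 → 7

Answer: 7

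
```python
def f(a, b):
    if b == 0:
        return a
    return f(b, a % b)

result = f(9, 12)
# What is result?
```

f(9, 12) -> f(12, 9) -> f(9, 3) -> f(3, 0) -> 3

Answer: 3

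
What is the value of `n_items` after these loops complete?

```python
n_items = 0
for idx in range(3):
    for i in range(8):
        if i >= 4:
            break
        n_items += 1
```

Inner breaks at 4, outer runs 3 times
`n_items` takes the values: 0 → 1 → 2 → 3 → 4 → 5 → 6 → 7 → 8 → 9 → 10 → 11 → 12

Answer: 12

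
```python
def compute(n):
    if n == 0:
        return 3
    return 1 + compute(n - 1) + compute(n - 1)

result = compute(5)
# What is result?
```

compute(n) = 1 + 2·compute(n-1), compute(0)=3. Closed form: (3+1)·2^5 - 1 = 127.

Answer: 127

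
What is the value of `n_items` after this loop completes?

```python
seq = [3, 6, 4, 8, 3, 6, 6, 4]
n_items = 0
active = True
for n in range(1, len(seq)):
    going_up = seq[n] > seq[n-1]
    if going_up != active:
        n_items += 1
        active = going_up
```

Count direction changes in [3, 6, 4, 8, 3, 6, 6, 4]
`n_items` takes the values: 0 → 1 → 2 → 3 → 4 → 5

Answer: 5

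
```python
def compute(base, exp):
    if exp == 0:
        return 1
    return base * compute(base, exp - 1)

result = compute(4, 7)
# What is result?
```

compute(4, 7) = 4 * 4 * 4 * 4 * 4 * 4 * 4 = 16384

Answer: 16384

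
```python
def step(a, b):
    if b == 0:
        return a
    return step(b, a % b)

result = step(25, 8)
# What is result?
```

step(25, 8) -> step(8, 1) -> step(1, 0) -> 1

Answer: 1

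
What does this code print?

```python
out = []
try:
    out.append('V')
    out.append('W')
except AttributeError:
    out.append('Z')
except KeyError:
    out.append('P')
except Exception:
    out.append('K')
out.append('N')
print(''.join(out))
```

Execution trace: 'V' (try body) → 'W' (try body, no exception) → 'N' (after the try/except). Output: VWN

Answer: VWN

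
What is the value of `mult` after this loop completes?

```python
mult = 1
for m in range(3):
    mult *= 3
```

3^3 = 27
`mult` takes the values: 1 → 3 → 9 → 27

Answer: 27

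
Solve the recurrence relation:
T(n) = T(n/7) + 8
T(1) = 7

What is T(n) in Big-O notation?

Each step divides n by 7 and adds 8. After log_7(n) steps we reach T(1)=7. So T(n) = 8·log_7(n) + 7 = O(log n).

Answer: O(log n)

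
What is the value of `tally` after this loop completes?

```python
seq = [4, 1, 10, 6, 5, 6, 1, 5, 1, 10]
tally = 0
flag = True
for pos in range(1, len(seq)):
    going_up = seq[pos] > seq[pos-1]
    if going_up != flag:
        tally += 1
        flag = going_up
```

Count direction changes in [4, 1, 10, 6, 5, 6, 1, 5, 1, 10]
`tally` takes the values: 0 → 1 → 2 → 3 → 4 → 5 → 6 → 7 → 8

Answer: 8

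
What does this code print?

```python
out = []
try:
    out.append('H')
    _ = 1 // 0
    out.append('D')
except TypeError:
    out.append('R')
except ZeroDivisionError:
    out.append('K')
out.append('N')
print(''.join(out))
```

Execution trace: 'H' (try body) → 'K' (except ZeroDivisionError) → 'N' (after the try/except). Output: HKN

Answer: HKN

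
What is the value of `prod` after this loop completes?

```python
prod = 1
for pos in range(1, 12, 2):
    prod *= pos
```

Product of 1, 3, 5, ... up to 11
`prod` takes the values: 1 → 3 → 15 → 105 → 945 → 10395

Answer: 10395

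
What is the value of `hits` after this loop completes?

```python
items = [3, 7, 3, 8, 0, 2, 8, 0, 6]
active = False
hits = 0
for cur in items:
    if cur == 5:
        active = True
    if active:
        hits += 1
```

Count elements after first 5 in [3, 7, 3, 8, 0, 2, 8, 0, 6]
`hits` takes the values: 0

Answer: 0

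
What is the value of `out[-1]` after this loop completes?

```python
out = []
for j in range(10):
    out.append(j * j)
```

Last element of squares 0 to 9
`out` takes the values: [] → [0] → [0, 1] → [0, 1, 4] → [0, 1, 4, 9] → [0, 1, 4, 9, 16] → [0, 1, 4, 9, 16, 25] → [0, 1, 4, 9, 16, 25, 36] → [0, 1, 4, 9, 16, 25, 36, 49] → [0, 1, 4, 9, 16, 25, 36, 49, 64] → [0, 1, 4, 9, 16, 25, 36, 49, 64, 81]
So `out[-1]` = 81

Answer: 81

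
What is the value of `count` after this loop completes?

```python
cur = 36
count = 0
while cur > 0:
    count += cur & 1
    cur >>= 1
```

Count set bits in 36 (binary: 0b100100)
`count` takes the values: 0 → 1 → 2

Answer: 2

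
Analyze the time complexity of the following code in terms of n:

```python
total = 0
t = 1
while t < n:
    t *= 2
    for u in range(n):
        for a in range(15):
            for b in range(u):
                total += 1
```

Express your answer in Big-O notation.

Each loop level contributes: log n × n × 1 × n. Multiplying the contributions gives O(n^2 log n).

Answer: O(n^2 log n)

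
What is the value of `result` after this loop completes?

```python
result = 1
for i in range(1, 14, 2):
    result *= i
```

Product of 1, 3, 5, ... up to 13
`result` takes the values: 1 → 3 → 15 → 105 → 945 → 10395 → 135135

Answer: 135135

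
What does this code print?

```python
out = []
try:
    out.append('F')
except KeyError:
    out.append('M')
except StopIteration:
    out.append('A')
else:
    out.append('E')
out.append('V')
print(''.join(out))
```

Execution trace: 'F' (try body, no exception) → 'E' (else) → 'V' (after the try/except). Output: FEV

Answer: FEV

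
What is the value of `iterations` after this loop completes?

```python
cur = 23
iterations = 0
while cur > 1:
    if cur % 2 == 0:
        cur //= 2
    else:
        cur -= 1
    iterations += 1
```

Steps to reduce 23 to 1
`iterations` takes the values: 0 → 1 → 2 → 3 → 4 → 5 → 6 → 7

Answer: 7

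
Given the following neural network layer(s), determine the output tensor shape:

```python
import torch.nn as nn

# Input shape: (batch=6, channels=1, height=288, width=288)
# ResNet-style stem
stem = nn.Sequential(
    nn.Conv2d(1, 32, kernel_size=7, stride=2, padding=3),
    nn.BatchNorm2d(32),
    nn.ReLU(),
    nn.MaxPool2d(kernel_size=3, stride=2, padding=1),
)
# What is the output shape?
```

Input: (6, 1, 288, 288) -> after Conv2d 7x7 stride=2: (6, 32, 144, 144) -> Output: (6, 32, 72, 72)

Answer: (6, 32, 72, 72)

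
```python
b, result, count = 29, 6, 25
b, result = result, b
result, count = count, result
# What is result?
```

Trace:
`b, result, count = 29, 6, 25` → b = 29; result = 6; count = 25
`b, result = result, b` → b = 6; result = 29
`result, count = count, result` → result = 25; count = 29
So result = 25

Answer: 25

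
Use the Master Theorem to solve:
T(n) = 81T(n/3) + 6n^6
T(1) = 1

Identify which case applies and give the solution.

a=81, b=3, f(n)=6n^6. log_3(81) = 4. Since c=6 > 4 and the regularity condition holds (81(n/3)^6 = (81/3^6)n^6 with 81/3^6 < 1), Case 3 applies: T(n) = Θ(f(n)) = O(n^6).

Answer: O(n^6) - Case 3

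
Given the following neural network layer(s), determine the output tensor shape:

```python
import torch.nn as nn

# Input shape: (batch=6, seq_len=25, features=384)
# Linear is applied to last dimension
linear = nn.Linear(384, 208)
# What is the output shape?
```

Input: (6, 25, 384) -> Output: (6, 25, 208)

Answer: (6, 25, 208)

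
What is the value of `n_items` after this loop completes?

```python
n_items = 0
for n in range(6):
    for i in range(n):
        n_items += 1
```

Triangle number: 0+1+2+...+5
`n_items` takes the values: 0 → 1 → 2 → 3 → 4 → 5 → 6 → 7 → 8 → 9 → 10 → 11 → 12 → 13 → 14 → 15

Answer: 15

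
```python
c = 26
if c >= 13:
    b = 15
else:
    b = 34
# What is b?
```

Trace:
`c = 26` → c = 26
`if c >= 13: ...` → c >= 13 is True → b = 15
So b = 15

Answer: 15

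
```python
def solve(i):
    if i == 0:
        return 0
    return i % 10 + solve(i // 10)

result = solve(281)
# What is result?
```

Sum of digits of 281: 1 + 8 + 2 = 11

Answer: 11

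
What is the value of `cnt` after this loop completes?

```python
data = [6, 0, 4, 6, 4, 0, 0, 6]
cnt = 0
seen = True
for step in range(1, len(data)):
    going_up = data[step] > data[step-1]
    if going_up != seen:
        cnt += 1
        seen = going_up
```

Count direction changes in [6, 0, 4, 6, 4, 0, 0, 6]
`cnt` takes the values: 0 → 1 → 2 → 3 → 4

Answer: 4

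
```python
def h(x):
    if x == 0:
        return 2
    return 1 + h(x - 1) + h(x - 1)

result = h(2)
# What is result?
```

h(x) = 1 + 2·h(x-1), h(0)=2. Closed form: (2+1)·2^2 - 1 = 11.

Answer: 11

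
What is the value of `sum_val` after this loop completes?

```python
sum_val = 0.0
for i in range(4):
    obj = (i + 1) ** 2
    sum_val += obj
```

Sum of squared losses 1² + 2² + ... + 4²
`sum_val` takes the values: 0.0 → 1.0 → 5.0 → 14.0 → 30.0

Answer: 30.0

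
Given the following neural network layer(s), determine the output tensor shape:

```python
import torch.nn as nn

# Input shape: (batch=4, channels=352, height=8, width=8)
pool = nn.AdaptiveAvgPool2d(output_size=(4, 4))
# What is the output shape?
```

Input: (4, 352, 8, 8) -> Output: (4, 352, 4, 4)

Answer: (4, 352, 4, 4)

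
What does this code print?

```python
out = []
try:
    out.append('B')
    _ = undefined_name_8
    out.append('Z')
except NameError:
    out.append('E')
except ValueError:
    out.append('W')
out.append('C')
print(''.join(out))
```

Execution trace: 'B' (try body) → 'E' (except NameError) → 'C' (after the try/except). Output: BEC

Answer: BEC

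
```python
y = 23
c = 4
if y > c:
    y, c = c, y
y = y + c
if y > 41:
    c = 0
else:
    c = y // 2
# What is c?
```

Trace:
`y = 23` → y = 23
`c = 4` → c = 4
`if y > c: ...` → y > c is True → y = 4; c = 23
`y = y + c` → y = 27
`if y > 41: ...` → y > 41 is False, take else branch → c = 13
So c = 13

Answer: 13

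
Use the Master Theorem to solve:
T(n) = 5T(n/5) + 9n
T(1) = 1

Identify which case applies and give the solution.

a=5, b=5, f(n)=9n. log_5(5) = 1. Since c=1 = 1, Case 2 applies: T(n) = Θ(n^log_b(a) · log n) = O(n log n).

Answer: O(n log n) - Case 2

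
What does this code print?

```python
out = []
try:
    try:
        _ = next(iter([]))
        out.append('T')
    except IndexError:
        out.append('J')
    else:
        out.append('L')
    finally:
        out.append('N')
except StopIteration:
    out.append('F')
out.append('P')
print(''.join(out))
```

Execution trace: 'N' (finally) → 'F' (outer except StopIteration) → 'P' (after the try/except). Output: NFP

Answer: NFP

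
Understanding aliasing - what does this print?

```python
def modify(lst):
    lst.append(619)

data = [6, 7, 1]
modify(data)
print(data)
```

Key concept: function modifies passed list.
Step by step:
`data = [6, 7, 1]` → data = [6, 7, 1]
`modify(data)` → data = [6, 7, 1, 619]
`print(data)` → prints [6, 7, 1, 619]

Answer: [6, 7, 1, 619]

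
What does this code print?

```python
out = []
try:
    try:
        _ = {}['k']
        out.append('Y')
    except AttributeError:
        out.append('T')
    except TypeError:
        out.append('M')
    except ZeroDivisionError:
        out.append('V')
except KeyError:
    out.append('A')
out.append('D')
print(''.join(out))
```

Execution trace: 'A' (outer except KeyError) → 'D' (after the try/except). Output: AD

Answer: AD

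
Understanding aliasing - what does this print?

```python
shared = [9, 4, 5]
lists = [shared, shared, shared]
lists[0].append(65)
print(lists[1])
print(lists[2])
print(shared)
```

Key concept: list of same reference.
Step by step:
`shared = [9, 4, 5]` → shared = [9, 4, 5]
`lists = [shared, shared, shared]` → lists = [[9, 4, 5], [9, 4, 5], [9, 4, 5]]
`lists[0].append(65)` → shared = [9, 4, 5, 65]; lists = [[9, 4, 5, 65], [9, 4, 5, 65], [9, 4, 5, 65]]
`print(lists[1])` → prints [9, 4, 5, 65]
`print(lists[2])` → prints [9, 4, 5, 65]
`print(shared)` → prints [9, 4, 5, 65]

Answer:
[9, 4, 5, 65]
[9, 4, 5, 65]
[9, 4, 5, 65]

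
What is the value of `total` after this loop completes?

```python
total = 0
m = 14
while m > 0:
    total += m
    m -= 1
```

Sum 14 down to 1
`total` takes the values: 0 → 14 → 27 → 39 → 50 → 60 → 69 → 77 → 84 → 90 → 95 → 99 → 102 → 104 → 105

Answer: 105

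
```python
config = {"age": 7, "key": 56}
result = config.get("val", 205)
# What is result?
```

Trace:
`config = {"age": 7, "key": 56}` → config = {'age': 7, 'key': 56}
`result = config.get("val", 205)` → result = 205
So result = 205

Answer: 205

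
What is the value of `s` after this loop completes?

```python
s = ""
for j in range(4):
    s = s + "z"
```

Repeat 'z' 4 times
`s` takes the values: "" → "z" → "zz" → "zzz" → "zzzz"

Answer: "zzzz"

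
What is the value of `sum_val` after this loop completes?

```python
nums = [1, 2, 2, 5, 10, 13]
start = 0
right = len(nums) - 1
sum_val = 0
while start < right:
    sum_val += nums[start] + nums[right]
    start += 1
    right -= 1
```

Sum of pairs from ends
`sum_val` takes the values: 0 → 14 → 26 → 33

Answer: 33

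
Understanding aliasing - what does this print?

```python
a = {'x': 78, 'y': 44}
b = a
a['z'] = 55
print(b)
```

Key concept: dict aliasing.
Step by step:
`a = {'x': 78, 'y': 44}` → a = {'x': 78, 'y': 44}
`b = a` → b = {'x': 78, 'y': 44} (same object as a)
`a['z'] = 55` → a = {'x': 78, 'y': 44, 'z': 55} (same object as b); b = {'x': 78, 'y': 44, 'z': 55} (same object as a)
`print(b)` → prints {'x': 78, 'y': 44, 'z': 55}

Answer: {'x': 78, 'y': 44, 'z': 55}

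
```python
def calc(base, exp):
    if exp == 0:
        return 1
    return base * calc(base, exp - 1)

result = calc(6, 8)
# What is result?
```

calc(6, 8) = 6 * 6 * 6 * 6 * 6 * 6 * 6 * 6 = 1679616

Answer: 1679616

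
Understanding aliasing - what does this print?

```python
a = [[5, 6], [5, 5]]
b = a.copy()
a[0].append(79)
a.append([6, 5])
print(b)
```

Key concept: shallow copy with nested lists.
Step by step:
`a = [[5, 6], [5, 5]]` → a = [[5, 6], [5, 5]]
`b = a.copy()` → b = [[5, 6], [5, 5]]
`a[0].append(79)` → a = [[5, 6, 79], [5, 5]]; b = [[5, 6, 79], [5, 5]]
`a.append([6, 5])` → a = [[5, 6, 79], [5, 5], [6, 5]]
`print(b)` → prints [[5, 6, 79], [5, 5]]

Answer: [[5, 6, 79], [5, 5]]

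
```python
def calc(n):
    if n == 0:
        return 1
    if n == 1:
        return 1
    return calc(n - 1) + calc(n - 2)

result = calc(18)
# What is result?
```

Build up from base cases: calc(0)=1, calc(1)=1, calc(2)=2, calc(3)=3, calc(4)=5, calc(5)=8, calc(6)=13, ..., calc(18)=4181

Answer: 4181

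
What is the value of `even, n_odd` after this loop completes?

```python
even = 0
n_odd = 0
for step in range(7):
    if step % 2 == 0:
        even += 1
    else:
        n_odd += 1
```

Count evens and odds in range(7)
`even, n_odd` takes the values: (0, 0) → (1, 0) → (1, 1) → (2, 1) → (2, 2) → (3, 2) → (3, 3) → (4, 3)

Answer: 4, 3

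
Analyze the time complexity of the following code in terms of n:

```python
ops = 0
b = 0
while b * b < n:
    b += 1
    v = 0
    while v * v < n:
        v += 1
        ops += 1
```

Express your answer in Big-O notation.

Each loop level contributes: √n × √n. Multiplying the contributions gives O(n).

Answer: O(n)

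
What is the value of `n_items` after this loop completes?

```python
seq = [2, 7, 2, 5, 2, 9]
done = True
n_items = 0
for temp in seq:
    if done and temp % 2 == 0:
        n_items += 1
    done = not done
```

Count even values at even positions
`n_items` takes the values: 0 → 1 → 2 → 3

Answer: 3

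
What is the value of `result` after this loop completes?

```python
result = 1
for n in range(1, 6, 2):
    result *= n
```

Product of 1, 3, 5, ... up to 5
`result` takes the values: 1 → 3 → 15

Answer: 15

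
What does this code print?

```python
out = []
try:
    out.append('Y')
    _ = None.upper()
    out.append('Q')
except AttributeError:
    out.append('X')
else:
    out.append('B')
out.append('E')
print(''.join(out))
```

Execution trace: 'Y' (try body) → 'X' (except AttributeError) → 'E' (after the try/except). Output: YXE

Answer: YXE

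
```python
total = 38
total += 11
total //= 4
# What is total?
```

Trace:
`total = 38` → total = 38
`total += 11` → total = 49
`total //= 4` → total = 12
So total = 12

Answer: 12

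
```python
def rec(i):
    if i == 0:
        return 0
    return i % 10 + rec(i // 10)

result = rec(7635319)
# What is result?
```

Sum of digits of 7635319: 9 + 1 + 3 + 5 + 3 + 6 + 7 = 34

Answer: 34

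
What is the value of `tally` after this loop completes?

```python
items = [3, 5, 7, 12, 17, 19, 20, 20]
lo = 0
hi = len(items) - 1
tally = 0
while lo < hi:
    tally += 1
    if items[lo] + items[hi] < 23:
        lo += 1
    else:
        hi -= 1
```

Steps to find pair summing to 23
`tally` takes the values: 0 → 1 → 2 → 3 → 4 → 5 → 6 → 7

Answer: 7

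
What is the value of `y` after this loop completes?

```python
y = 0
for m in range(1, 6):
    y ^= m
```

XOR of 1 to 5
`y` takes the values: 0 → 1 → 3 → 0 → 4 → 1

Answer: 1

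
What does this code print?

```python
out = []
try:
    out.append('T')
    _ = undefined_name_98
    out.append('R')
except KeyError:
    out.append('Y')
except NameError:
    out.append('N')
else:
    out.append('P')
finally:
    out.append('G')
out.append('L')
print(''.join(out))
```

Execution trace: 'T' (try body) → 'N' (except NameError) → 'G' (finally) → 'L' (after the try/except). Output: TNGL

Answer: TNGL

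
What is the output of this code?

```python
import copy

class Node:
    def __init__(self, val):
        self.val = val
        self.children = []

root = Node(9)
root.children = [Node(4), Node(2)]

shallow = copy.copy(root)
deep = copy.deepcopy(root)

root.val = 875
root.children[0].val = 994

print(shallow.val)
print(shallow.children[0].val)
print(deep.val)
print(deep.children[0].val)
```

Key concept: deep copy with custom objects.
Step by step:
`root = Node(9)` → root = Node(val=9, children=[])
`root.children = [Node(4), Node(2)]` → root = Node(val=9, children=[Node(val=4, children=[]), Node(val=2, children=[])])
`shallow = copy.copy(root)` → shallow = Node(val=9, children=[Node(val=4, children=[]), Node(val=2, children=[])])
`deep = copy.deepcopy(root)` → deep = Node(val=9, children=[Node(val=4, children=[]), Node(val=2, children=[])])
`root.val = 875` → root = Node(val=875, children=[Node(val=4, children=[]), Node(val=2, children=[])])
`root.children[0].val = 994` → root = Node(val=875, children=[Node(val=994, children=[]), Node(val=2, children=[])]); shallow = Node(val=9, children=[Node(val=994, children=[]), Node(val=2, children=[])])
`print(shallow.val)` → prints 9
`print(shallow.children[0].val)` → prints 994
`print(deep.val)` → prints 9
`print(deep.children[0].val)` → prints 4

Answer:
9
994
9
4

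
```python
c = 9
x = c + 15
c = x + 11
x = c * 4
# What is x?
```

Trace:
`c = 9` → c = 9
`x = c + 15` → x = 24
`c = x + 11` → c = 35
`x = c * 4` → x = 140
So x = 140

Answer: 140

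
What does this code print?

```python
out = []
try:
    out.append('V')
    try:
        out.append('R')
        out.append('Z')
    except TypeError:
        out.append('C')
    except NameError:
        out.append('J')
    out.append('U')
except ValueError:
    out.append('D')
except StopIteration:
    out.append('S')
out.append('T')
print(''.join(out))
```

Execution trace: 'V' (try body) → 'R' (inner try body) → 'Z' (inner try body, no exception) → 'U' (try body, no exception) → 'T' (after the try/except). Output: VRZUT

Answer: VRZUT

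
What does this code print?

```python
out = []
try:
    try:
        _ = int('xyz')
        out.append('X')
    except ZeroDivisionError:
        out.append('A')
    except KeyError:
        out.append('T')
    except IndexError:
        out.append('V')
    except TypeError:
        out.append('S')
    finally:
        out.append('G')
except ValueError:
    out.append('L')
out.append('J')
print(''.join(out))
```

Execution trace: 'G' (finally) → 'L' (outer except ValueError) → 'J' (after the try/except). Output: GLJ

Answer: GLJ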